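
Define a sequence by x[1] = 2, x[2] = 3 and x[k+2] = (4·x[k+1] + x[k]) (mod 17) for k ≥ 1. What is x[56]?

14

We have x[1] = 2; x[2] = 3; x[3] = 14; x[4] = 8; x[5] = 12; x[6] = 5; x[7] = 15; x[8] = 14; x[9] = 3; x[10] = 9; x[11] = 5; x[12] = 12; x[13] = 2; x[14] = 3.
Since (x[13], x[14]) = (x[1], x[2]) = (2, 3) (two consecutive terms determine the rest), the sequence is periodic with period 12.
(56 - 1) mod 12 = 7, so x[56] = x[8] = 14.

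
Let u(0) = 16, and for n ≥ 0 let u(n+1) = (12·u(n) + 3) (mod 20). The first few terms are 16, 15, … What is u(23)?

19

u(0) = 16, u(1) = 15, u(2) = 3, u(3) = 19, u(4) = 11, u(5) = 15.
Since u(5) = u(1) = 15, the sequence is eventually periodic: after a pre-period of length 1 it cycles with period 4.
For n ≥ 1, u(n) depends only on (n - 1) mod 4. (23 - 1) mod 4 = 2, so u(23) = u(3) = 19.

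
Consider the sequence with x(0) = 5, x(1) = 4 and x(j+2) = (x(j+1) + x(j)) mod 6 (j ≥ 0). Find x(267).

Computing terms: x(0) = 5,  x(1) = 4,  x(2) = 3,  x(3) = 1,  x(4) = 4,  x(5) = 5,  x(6) = 3,  x(7) = 2,  x(8) = 5,  x(9) = 1,  x(10) = 0,  x(11) = 1,  x(12) = 1,  x(13) = 2,  x(14) = 3,  x(15) = 5,  x(16) = 2,  x(17) = 1,  x(18) = 3,  x(19) = 4,  x(20) = 1,  x(21) = 5,  x(22) = 0,  x(23) = 5,  x(24) = 5,  x(25) = 4.
The sequence repeats with period 24.
So x(267) = x(0 + ((267-0) mod 24)) = x(3) = 1.

1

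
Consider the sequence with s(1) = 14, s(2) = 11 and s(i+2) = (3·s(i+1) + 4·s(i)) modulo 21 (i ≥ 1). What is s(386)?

11

We have s(1) = 14,  s(2) = 11,  s(3) = 5,  s(4) = 17,  s(5) = 8,  s(6) = 8,  s(7) = 14,  s(8) = 11.
Since (s(7), s(8)) = (s(1), s(2)) = (14, 11) (two consecutive terms determine the rest), the sequence is periodic with period 6.
(386 - 1) mod 6 = 1, so s(386) = s(2) = 11.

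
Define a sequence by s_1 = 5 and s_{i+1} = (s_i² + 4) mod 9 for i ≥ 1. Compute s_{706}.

5

Computing terms: s_1 = 5; s_2 = 2; s_3 = 8; s_4 = 5.
Since s_4 = s_1 = 5, the sequence is periodic with period 3.
(706 - 1) mod 3 = 0, so s_{706} = s_1 = 5.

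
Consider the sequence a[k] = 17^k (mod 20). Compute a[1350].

Computing terms: a[1] = 17,  a[2] = 9,  a[3] = 13,  a[4] = 1,  a[5] = 17.
The sequence repeats with period 4.
So a[1350] = a[1 + ((1350-1) mod 4)] = a[2] = 9.

9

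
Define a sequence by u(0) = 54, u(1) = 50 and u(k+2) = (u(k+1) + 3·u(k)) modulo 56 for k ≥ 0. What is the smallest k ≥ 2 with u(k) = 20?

Computing terms: u(0) = 54,  u(1) = 50,  u(2) = 44,  u(3) = 26,  u(4) = 46,  u(5) = 12,  u(6) = 38,  u(7) = 18,  u(8) = 20,  u(9) = 18,  u(10) = 22,  u(11) = 20,  u(12) = 30,  u(13) = 34,  u(14) = 12,  u(15) = 2,  u(16) = 38,  u(17) = 44,  u(18) = 46,  u(19) = 10,  u(20) = 36,  u(21) = 10,  u(22) = 6,  u(23) = 36,  u(24) = 54,  u(25) = 50.
Since (u(24), u(25)) = (u(0), u(1)) = (54, 50) (two consecutive terms determine the rest), the sequence is periodic with period 24.
The value 20 first appears (with k ≥ 2) at u(8).

8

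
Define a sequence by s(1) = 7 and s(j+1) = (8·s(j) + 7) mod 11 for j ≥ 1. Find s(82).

s(1) = 7, s(2) = 8, s(3) = 5, s(4) = 3, s(5) = 9, s(6) = 2, s(7) = 1, s(8) = 4, s(9) = 6, s(10) = 0, s(11) = 7.
Since s(11) = s(1) = 7, the sequence is periodic with period 10.
(82 - 1) mod 10 = 1, so s(82) = s(2) = 8.

8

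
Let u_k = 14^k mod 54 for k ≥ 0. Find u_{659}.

20

u_0 = 1, u_1 = 14, u_2 = 34, u_3 = 44, u_4 = 22, u_5 = 38, u_6 = 46, u_7 = 50, u_8 = 52, u_9 = 26, u_{10} = 40, u_{11} = 20, u_{12} = 10, u_{13} = 32, u_{14} = 16, u_{15} = 8, u_{16} = 4, u_{17} = 2, u_{18} = 28, u_{19} = 14.
Since u_{19} = u_1 = 14, the sequence is eventually periodic: after a pre-period of length 1 it cycles with period 18.
For k ≥ 1, u_k depends only on (k - 1) mod 18. (659 - 1) mod 18 = 10, so u_{659} = u_{11} = 20.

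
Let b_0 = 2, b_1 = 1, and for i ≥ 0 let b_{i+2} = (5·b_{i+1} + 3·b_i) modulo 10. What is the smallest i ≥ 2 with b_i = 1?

Listing terms: b_0 = 2, b_1 = 1, b_2 = 1, b_3 = 8, b_4 = 3, b_5 = 9, b_6 = 4, b_7 = 7, b_8 = 7, b_9 = 6, b_{10} = 1, b_{11} = 3, b_{12} = 8, b_{13} = 9, b_{14} = 9, b_{15} = 2, b_{16} = 7, b_{17} = 1, b_{18} = 6, b_{19} = 3, b_{20} = 3, b_{21} = 4, b_{22} = 9, b_{23} = 7, b_{24} = 2, b_{25} = 1.
Since (b_{24}, b_{25}) = (b_0, b_1) = (2, 1) (two consecutive terms determine the rest), the sequence is periodic with period 24.
The value 1 first appears (with i ≥ 2) at b_2.

2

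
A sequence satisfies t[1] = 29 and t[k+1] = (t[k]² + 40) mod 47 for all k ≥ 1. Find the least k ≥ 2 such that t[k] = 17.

Listing terms: t[1] = 29, t[2] = 35, t[3] = 43, t[4] = 9, t[5] = 27, t[6] = 17, t[7] = 0, t[8] = 40, t[9] = 42, t[10] = 18, t[11] = 35.
Since t[11] = t[2] = 35, the sequence is eventually periodic: after a pre-period of length 1 it cycles with period 9.
The value 17 first appears (with k ≥ 2) at t[6].

6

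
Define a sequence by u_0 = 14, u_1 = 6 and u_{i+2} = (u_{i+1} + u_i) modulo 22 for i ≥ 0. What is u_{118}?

0

u_0 = 14, u_1 = 6, u_2 = 20, u_3 = 4, u_4 = 2, u_5 = 6, u_6 = 8, u_7 = 14, u_8 = 0, u_9 = 14, u_{10} = 14, u_{11} = 6.
Since (u_{10}, u_{11}) = (u_0, u_1) = (14, 6) (two consecutive terms determine the rest), the sequence is periodic with period 10.
(118 - 0) mod 10 = 8, so u_{118} = u_8 = 0.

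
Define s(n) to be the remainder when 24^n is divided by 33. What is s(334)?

s(0) = 1, s(1) = 24, s(2) = 15, s(3) = 30, s(4) = 27, s(5) = 21, s(6) = 9, s(7) = 18, s(8) = 3, s(9) = 6, s(10) = 12, s(11) = 24.
Since s(11) = s(1) = 24, the sequence is eventually periodic: after a pre-period of length 1 it cycles with period 10.
For n ≥ 1, s(n) depends only on (n - 1) mod 10. (334 - 1) mod 10 = 3, so s(334) = s(4) = 27.

27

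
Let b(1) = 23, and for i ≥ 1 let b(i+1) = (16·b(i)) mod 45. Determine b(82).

23

Listing terms: b(1) = 23; b(2) = 8; b(3) = 38; b(4) = 23.
The sequence repeats with period 3.
(82 - 1) mod 3 = 0, so b(82) = b(1) = 23.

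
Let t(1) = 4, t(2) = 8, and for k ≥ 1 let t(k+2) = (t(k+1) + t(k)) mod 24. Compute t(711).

Computing terms: t(1) = 4, t(2) = 8, t(3) = 12, t(4) = 20, t(5) = 8, t(6) = 4, t(7) = 12, t(8) = 16, t(9) = 4, t(10) = 20, t(11) = 0, t(12) = 20, t(13) = 20, t(14) = 16, t(15) = 12, t(16) = 4, t(17) = 16, t(18) = 20, t(19) = 12, t(20) = 8, t(21) = 20, t(22) = 4, t(23) = 0, t(24) = 4, t(25) = 4, t(26) = 8.
The sequence repeats with period 24.
So t(711) = t(1 + ((711-1) mod 24)) = t(15) = 12.

12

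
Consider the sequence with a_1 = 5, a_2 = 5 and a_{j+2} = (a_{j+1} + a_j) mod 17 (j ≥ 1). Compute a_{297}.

0

a_1 = 5, a_2 = 5, a_3 = 10, a_4 = 15, a_5 = 8, a_6 = 6, a_7 = 14, a_8 = 3, a_9 = 0, a_{10} = 3, a_{11} = 3, a_{12} = 6, a_{13} = 9, a_{14} = 15, a_{15} = 7, a_{16} = 5, a_{17} = 12, a_{18} = 0, a_{19} = 12, a_{20} = 12, a_{21} = 7, a_{22} = 2, a_{23} = 9, a_{24} = 11, a_{25} = 3, a_{26} = 14, a_{27} = 0, a_{28} = 14, a_{29} = 14, a_{30} = 11, a_{31} = 8, a_{32} = 2, a_{33} = 10, a_{34} = 12, a_{35} = 5, a_{36} = 0, a_{37} = 5, a_{38} = 5.
Since (a_{37}, a_{38}) = (a_1, a_2) = (5, 5) (two consecutive terms determine the rest), the sequence is periodic with period 36.
(297 - 1) mod 36 = 8, so a_{297} = a_9 = 0.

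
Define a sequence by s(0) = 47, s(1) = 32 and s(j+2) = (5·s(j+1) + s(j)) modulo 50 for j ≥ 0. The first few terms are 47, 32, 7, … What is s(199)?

Computing terms: s(0) = 47,  s(1) = 32,  s(2) = 7,  s(3) = 17,  s(4) = 42,  s(5) = 27,  s(6) = 27,  s(7) = 12,  s(8) = 37,  s(9) = 47,  s(10) = 22,  s(11) = 7,  s(12) = 7,  s(13) = 42,  s(14) = 17,  s(15) = 27,  s(16) = 2,  s(17) = 37,  s(18) = 37,  s(19) = 22,  s(20) = 47,  s(21) = 7,  s(22) = 32,  s(23) = 17,  s(24) = 17,  s(25) = 2,  s(26) = 27,  s(27) = 37,  s(28) = 12,  s(29) = 47,  s(30) = 47,  s(31) = 32.
Since (s(30), s(31)) = (s(0), s(1)) = (47, 32) (two consecutive terms determine the rest), the sequence is periodic with period 30.
So s(199) = s(0 + ((199-0) mod 30)) = s(19) = 22.

22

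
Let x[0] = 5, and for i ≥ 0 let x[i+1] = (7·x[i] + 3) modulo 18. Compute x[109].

2

We have x[0] = 5, x[1] = 2, x[2] = 17, x[3] = 14, x[4] = 11, x[5] = 8, x[6] = 5.
Since x[6] = x[0] = 5, the sequence is periodic with period 6.
(109 - 0) mod 6 = 1, so x[109] = x[1] = 2.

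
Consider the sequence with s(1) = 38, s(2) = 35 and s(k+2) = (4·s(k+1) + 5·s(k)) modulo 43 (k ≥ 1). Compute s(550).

We have s(1) = 38, s(2) = 35, s(3) = 29, s(4) = 33, s(5) = 19, s(6) = 26, s(7) = 27, s(8) = 23, s(9) = 12, s(10) = 34, s(11) = 24, s(12) = 8, s(13) = 23, s(14) = 3, s(15) = 41, s(16) = 7, s(17) = 18, s(18) = 21, s(19) = 2, s(20) = 27, s(21) = 32, s(22) = 5, s(23) = 8, s(24) = 14, s(25) = 10, s(26) = 24, s(27) = 17, s(28) = 16, s(29) = 20, s(30) = 31, s(31) = 9, s(32) = 19, s(33) = 35, s(34) = 20, s(35) = 40, s(36) = 2, s(37) = 36, s(38) = 25, s(39) = 22, s(40) = 41, s(41) = 16, s(42) = 11, s(43) = 38, s(44) = 35.
The sequence repeats with period 42.
So s(550) = s(1 + ((550-1) mod 42)) = s(4) = 33.

33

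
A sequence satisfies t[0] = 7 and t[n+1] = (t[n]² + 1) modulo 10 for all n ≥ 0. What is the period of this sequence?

6

t[0] = 7, t[1] = 0, t[2] = 1, t[3] = 2, t[4] = 5, t[5] = 6, t[6] = 7.
The sequence repeats with period 6.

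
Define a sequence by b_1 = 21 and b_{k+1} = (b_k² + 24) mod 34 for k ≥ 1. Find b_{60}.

b_1 = 21,  b_2 = 23,  b_3 = 9,  b_4 = 3,  b_5 = 33,  b_6 = 25,  b_7 = 3.
Since b_7 = b_4 = 3, the sequence is eventually periodic: after a pre-period of length 3 it cycles with period 3.
For k ≥ 4, b_k depends only on (k - 4) mod 3. (60 - 4) mod 3 = 2, so b_{60} = b_6 = 25.

25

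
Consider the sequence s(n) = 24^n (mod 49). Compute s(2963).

Listing terms: s(1) = 24; s(2) = 37; s(3) = 6; s(4) = 46; s(5) = 26; s(6) = 36; s(7) = 31; s(8) = 9; s(9) = 20; s(10) = 39; s(11) = 5; s(12) = 22; s(13) = 38; s(14) = 30; s(15) = 34; s(16) = 32; s(17) = 33; s(18) = 8; s(19) = 45; s(20) = 2; s(21) = 48; s(22) = 25; s(23) = 12; s(24) = 43; s(25) = 3; s(26) = 23; s(27) = 13; s(28) = 18; s(29) = 40; s(30) = 29; s(31) = 10; s(32) = 44; s(33) = 27; s(34) = 11; s(35) = 19; s(36) = 15; s(37) = 17; s(38) = 16; s(39) = 41; s(40) = 4; s(41) = 47; s(42) = 1; s(43) = 24.
The sequence repeats with period 42.
(2963 - 1) mod 42 = 22, so s(2963) = s(23) = 12.

12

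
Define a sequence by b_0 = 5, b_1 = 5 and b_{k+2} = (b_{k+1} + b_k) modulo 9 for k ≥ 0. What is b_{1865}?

Listing terms: b_0 = 5; b_1 = 5; b_2 = 1; b_3 = 6; b_4 = 7; b_5 = 4; b_6 = 2; b_7 = 6; b_8 = 8; b_9 = 5; b_{10} = 4; b_{11} = 0; b_{12} = 4; b_{13} = 4; b_{14} = 8; b_{15} = 3; b_{16} = 2; b_{17} = 5; b_{18} = 7; b_{19} = 3; b_{20} = 1; b_{21} = 4; b_{22} = 5; b_{23} = 0; b_{24} = 5; b_{25} = 5.
Since (b_{24}, b_{25}) = (b_0, b_1) = (5, 5) (two consecutive terms determine the rest), the sequence is periodic with period 24.
So b_{1865} = b_{0 + ((1865-0) mod 24)} = b_{17} = 5.

5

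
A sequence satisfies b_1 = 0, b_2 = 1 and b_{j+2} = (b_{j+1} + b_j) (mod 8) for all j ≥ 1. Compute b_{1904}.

5

b_1 = 0; b_2 = 1; b_3 = 1; b_4 = 2; b_5 = 3; b_6 = 5; b_7 = 0; b_8 = 5; b_9 = 5; b_{10} = 2; b_{11} = 7; b_{12} = 1; b_{13} = 0; b_{14} = 1.
Since (b_{13}, b_{14}) = (b_1, b_2) = (0, 1) (two consecutive terms determine the rest), the sequence is periodic with period 12.
So b_{1904} = b_{1 + ((1904-1) mod 12)} = b_8 = 5.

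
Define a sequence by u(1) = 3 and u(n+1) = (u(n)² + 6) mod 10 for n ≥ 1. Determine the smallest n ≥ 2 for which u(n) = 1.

Computing terms: u(1) = 3,  u(2) = 5,  u(3) = 1,  u(4) = 7,  u(5) = 5.
Since u(5) = u(2) = 5, the sequence is eventually periodic: after a pre-period of length 1 it cycles with period 3.
The value 1 first appears (with n ≥ 2) at u(3).

3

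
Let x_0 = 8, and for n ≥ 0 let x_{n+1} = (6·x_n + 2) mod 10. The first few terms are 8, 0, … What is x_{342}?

Computing terms: x_0 = 8, x_1 = 0, x_2 = 2, x_3 = 4, x_4 = 6, x_5 = 8.
Since x_5 = x_0 = 8, the sequence is periodic with period 5.
(342 - 0) mod 5 = 2, so x_{342} = x_2 = 2.

2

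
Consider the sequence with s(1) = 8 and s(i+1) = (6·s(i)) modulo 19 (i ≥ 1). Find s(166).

18

Computing terms: s(1) = 8; s(2) = 10; s(3) = 3; s(4) = 18; s(5) = 13; s(6) = 2; s(7) = 12; s(8) = 15; s(9) = 14; s(10) = 8.
The sequence repeats with period 9.
(166 - 1) mod 9 = 3, so s(166) = s(4) = 18.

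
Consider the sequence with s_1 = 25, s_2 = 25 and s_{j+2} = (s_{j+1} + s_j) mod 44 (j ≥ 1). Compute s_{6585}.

Computing terms: s_1 = 25; s_2 = 25; s_3 = 6; s_4 = 31; s_5 = 37; s_6 = 24; s_7 = 17; s_8 = 41; s_9 = 14; s_{10} = 11; s_{11} = 25; s_{12} = 36; s_{13} = 17; s_{14} = 9; s_{15} = 26; s_{16} = 35; s_{17} = 17; s_{18} = 8; s_{19} = 25; s_{20} = 33; s_{21} = 14; s_{22} = 3; s_{23} = 17; s_{24} = 20; s_{25} = 37; s_{26} = 13; s_{27} = 6; s_{28} = 19; s_{29} = 25; s_{30} = 0; s_{31} = 25; s_{32} = 25.
Since (s_{31}, s_{32}) = (s_1, s_2) = (25, 25) (two consecutive terms determine the rest), the sequence is periodic with period 30.
(6585 - 1) mod 30 = 14, so s_{6585} = s_{15} = 26.

26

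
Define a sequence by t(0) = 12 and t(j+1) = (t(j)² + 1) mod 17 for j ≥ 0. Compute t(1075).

t(0) = 12,  t(1) = 9,  t(2) = 14,  t(3) = 10,  t(4) = 16,  t(5) = 2,  t(6) = 5,  t(7) = 9.
Since t(7) = t(1) = 9, the sequence is eventually periodic: after a pre-period of length 1 it cycles with period 6.
For j ≥ 1, t(j) depends only on (j - 1) mod 6. (1075 - 1) mod 6 = 0, so t(1075) = t(1) = 9.

9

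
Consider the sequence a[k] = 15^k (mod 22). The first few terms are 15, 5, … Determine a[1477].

a[1] = 15; a[2] = 5; a[3] = 9; a[4] = 3; a[5] = 1; a[6] = 15.
Since a[6] = a[1] = 15, the sequence is periodic with period 5.
(1477 - 1) mod 5 = 1, so a[1477] = a[2] = 5.

5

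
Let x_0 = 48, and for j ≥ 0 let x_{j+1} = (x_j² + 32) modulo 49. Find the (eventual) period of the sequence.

We have x_0 = 48, x_1 = 33, x_2 = 43, x_3 = 19, x_4 = 1, x_5 = 33.
Since x_5 = x_1 = 33, the sequence is eventually periodic: after a pre-period of length 1 it cycles with period 4.

4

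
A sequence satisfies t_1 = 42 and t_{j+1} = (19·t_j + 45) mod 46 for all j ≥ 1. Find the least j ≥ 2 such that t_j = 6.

Computing terms: t_1 = 42; t_2 = 15; t_3 = 8; t_4 = 13; t_5 = 16; t_6 = 27; t_7 = 6; t_8 = 21; t_9 = 30; t_{10} = 17; t_{11} = 0; t_{12} = 45; t_{13} = 26; t_{14} = 33; t_{15} = 28; t_{16} = 25; t_{17} = 14; t_{18} = 35; t_{19} = 20; t_{20} = 11; t_{21} = 24; t_{22} = 41; t_{23} = 42.
The sequence repeats with period 22.
The value 6 first appears (with j ≥ 2) at t_7.

7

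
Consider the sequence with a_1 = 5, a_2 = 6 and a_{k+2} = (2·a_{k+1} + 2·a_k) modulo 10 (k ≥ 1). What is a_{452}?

2

Computing terms: a_1 = 5; a_2 = 6; a_3 = 2; a_4 = 6; a_5 = 6; a_6 = 4; a_7 = 0; a_8 = 8; a_9 = 6; a_{10} = 8; a_{11} = 8; a_{12} = 2; a_{13} = 0; a_{14} = 4; a_{15} = 8; a_{16} = 4; a_{17} = 4; a_{18} = 6; a_{19} = 0; a_{20} = 2; a_{21} = 4; a_{22} = 2; a_{23} = 2; a_{24} = 8; a_{25} = 0; a_{26} = 6; a_{27} = 2.
Since (a_{26}, a_{27}) = (a_2, a_3) = (6, 2) (two consecutive terms determine the rest), the sequence is eventually periodic: after a pre-period of length 1 it cycles with period 24.
For k ≥ 2, a_k depends only on (k - 2) mod 24. (452 - 2) mod 24 = 18, so a_{452} = a_{20} = 2.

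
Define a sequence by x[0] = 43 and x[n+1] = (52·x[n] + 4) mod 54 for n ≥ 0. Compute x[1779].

Listing terms: x[0] = 43,  x[1] = 26,  x[2] = 6,  x[3] = 46,  x[4] = 20,  x[5] = 18,  x[6] = 22,  x[7] = 14,  x[8] = 30,  x[9] = 52,  x[10] = 8,  x[11] = 42,  x[12] = 28,  x[13] = 2,  x[14] = 0,  x[15] = 4,  x[16] = 50,  x[17] = 12,  x[18] = 34,  x[19] = 44,  x[20] = 24,  x[21] = 10,  x[22] = 38,  x[23] = 36,  x[24] = 40,  x[25] = 32,  x[26] = 48,  x[27] = 16,  x[28] = 26.
Since x[28] = x[1] = 26, the sequence is eventually periodic: after a pre-period of length 1 it cycles with period 27.
For n ≥ 1, x[n] depends only on (n - 1) mod 27. (1779 - 1) mod 27 = 23, so x[1779] = x[24] = 40.

40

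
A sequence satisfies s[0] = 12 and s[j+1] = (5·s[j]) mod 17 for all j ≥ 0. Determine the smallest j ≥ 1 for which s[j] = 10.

Listing terms: s[0] = 12, s[1] = 9, s[2] = 11, s[3] = 4, s[4] = 3, s[5] = 15, s[6] = 7, s[7] = 1, s[8] = 5, s[9] = 8, s[10] = 6, s[11] = 13, s[12] = 14, s[13] = 2, s[14] = 10, s[15] = 16, s[16] = 12.
Since s[16] = s[0] = 12, the sequence is periodic with period 16.
The value 10 first appears (with j ≥ 1) at s[14].

14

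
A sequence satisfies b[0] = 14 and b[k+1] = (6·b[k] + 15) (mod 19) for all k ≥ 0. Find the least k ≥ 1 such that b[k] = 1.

b[0] = 14,  b[1] = 4,  b[2] = 1,  b[3] = 2,  b[4] = 8,  b[5] = 6,  b[6] = 13,  b[7] = 17,  b[8] = 3,  b[9] = 14.
Since b[9] = b[0] = 14, the sequence is periodic with period 9.
The value 1 first appears (with k ≥ 1) at b[2].

2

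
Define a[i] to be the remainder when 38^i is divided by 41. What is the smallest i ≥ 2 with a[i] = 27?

7

a[1] = 38, a[2] = 9, a[3] = 14, a[4] = 40, a[5] = 3, a[6] = 32, a[7] = 27, a[8] = 1, a[9] = 38.
The sequence repeats with period 8.
The value 27 first appears (with i ≥ 2) at a[7].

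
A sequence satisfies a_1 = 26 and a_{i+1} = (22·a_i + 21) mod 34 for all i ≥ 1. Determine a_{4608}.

1

Computing terms: a_1 = 26,  a_2 = 15,  a_3 = 11,  a_4 = 25,  a_5 = 27,  a_6 = 3,  a_7 = 19,  a_8 = 31,  a_9 = 23,  a_{10} = 17,  a_{11} = 21,  a_{12} = 7,  a_{13} = 5,  a_{14} = 29,  a_{15} = 13,  a_{16} = 1,  a_{17} = 9,  a_{18} = 15.
Since a_{18} = a_2 = 15, the sequence is eventually periodic: after a pre-period of length 1 it cycles with period 16.
For i ≥ 2, a_i depends only on (i - 2) mod 16. (4608 - 2) mod 16 = 14, so a_{4608} = a_{16} = 1.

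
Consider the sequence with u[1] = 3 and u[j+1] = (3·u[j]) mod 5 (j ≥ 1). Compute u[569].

We have u[1] = 3; u[2] = 4; u[3] = 2; u[4] = 1; u[5] = 3.
Since u[5] = u[1] = 3, the sequence is periodic with period 4.
So u[569] = u[1 + ((569-1) mod 4)] = u[1] = 3.

3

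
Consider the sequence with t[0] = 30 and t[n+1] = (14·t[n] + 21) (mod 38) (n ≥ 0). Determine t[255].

35

t[0] = 30; t[1] = 23; t[2] = 1; t[3] = 35; t[4] = 17; t[5] = 31; t[6] = 37; t[7] = 7; t[8] = 5; t[9] = 15; t[10] = 3; t[11] = 25; t[12] = 29; t[13] = 9; t[14] = 33; t[15] = 27; t[16] = 19; t[17] = 21; t[18] = 11; t[19] = 23.
Since t[19] = t[1] = 23, the sequence is eventually periodic: after a pre-period of length 1 it cycles with period 18.
For n ≥ 1, t[n] depends only on (n - 1) mod 18. (255 - 1) mod 18 = 2, so t[255] = t[3] = 35.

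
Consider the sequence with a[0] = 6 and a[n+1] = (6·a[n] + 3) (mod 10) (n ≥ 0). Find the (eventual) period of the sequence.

We have a[0] = 6, a[1] = 9, a[2] = 7, a[3] = 5, a[4] = 3, a[5] = 1, a[6] = 9.
Since a[6] = a[1] = 9, the sequence is eventually periodic: after a pre-period of length 1 it cycles with period 5.

5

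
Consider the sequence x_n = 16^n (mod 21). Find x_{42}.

Computing terms: x_1 = 16, x_2 = 4, x_3 = 1, x_4 = 16.
The sequence repeats with period 3.
(42 - 1) mod 3 = 2, so x_{42} = x_3 = 1.

1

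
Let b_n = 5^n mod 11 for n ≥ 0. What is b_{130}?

1

b_0 = 1, b_1 = 5, b_2 = 3, b_3 = 4, b_4 = 9, b_5 = 1.
Since b_5 = b_0 = 1, the sequence is periodic with period 5.
So b_{130} = b_{0 + ((130-0) mod 5)} = b_0 = 1.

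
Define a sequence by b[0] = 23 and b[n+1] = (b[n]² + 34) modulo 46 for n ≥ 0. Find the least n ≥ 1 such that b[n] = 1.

3

b[0] = 23; b[1] = 11; b[2] = 17; b[3] = 1; b[4] = 35; b[5] = 17.
Since b[5] = b[2] = 17, the sequence is eventually periodic: after a pre-period of length 2 it cycles with period 3.
The value 1 first appears (with n ≥ 1) at b[3].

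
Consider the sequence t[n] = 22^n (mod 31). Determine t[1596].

We have t[1] = 22; t[2] = 19; t[3] = 15; t[4] = 20; t[5] = 6; t[6] = 8; t[7] = 21; t[8] = 28; t[9] = 27; t[10] = 5; t[11] = 17; t[12] = 2; t[13] = 13; t[14] = 7; t[15] = 30; t[16] = 9; t[17] = 12; t[18] = 16; t[19] = 11; t[20] = 25; t[21] = 23; t[22] = 10; t[23] = 3; t[24] = 4; t[25] = 26; t[26] = 14; t[27] = 29; t[28] = 18; t[29] = 24; t[30] = 1; t[31] = 22.
The sequence repeats with period 30.
(1596 - 1) mod 30 = 5, so t[1596] = t[6] = 8.

8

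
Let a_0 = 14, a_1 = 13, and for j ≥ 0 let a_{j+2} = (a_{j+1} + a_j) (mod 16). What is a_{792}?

We have a_0 = 14, a_1 = 13, a_2 = 11, a_3 = 8, a_4 = 3, a_5 = 11, a_6 = 14, a_7 = 9, a_8 = 7, a_9 = 0, a_{10} = 7, a_{11} = 7, a_{12} = 14, a_{13} = 5, a_{14} = 3, a_{15} = 8, a_{16} = 11, a_{17} = 3, a_{18} = 14, a_{19} = 1, a_{20} = 15, a_{21} = 0, a_{22} = 15, a_{23} = 15, a_{24} = 14, a_{25} = 13.
Since (a_{24}, a_{25}) = (a_0, a_1) = (14, 13) (two consecutive terms determine the rest), the sequence is periodic with period 24.
(792 - 0) mod 24 = 0, so a_{792} = a_0 = 14.

14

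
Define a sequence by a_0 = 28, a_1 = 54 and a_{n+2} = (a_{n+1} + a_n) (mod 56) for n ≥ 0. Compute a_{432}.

28

a_0 = 28; a_1 = 54; a_2 = 26; a_3 = 24; a_4 = 50; a_5 = 18; a_6 = 12; a_7 = 30; a_8 = 42; a_9 = 16; a_{10} = 2; a_{11} = 18; a_{12} = 20; a_{13} = 38; a_{14} = 2; a_{15} = 40; a_{16} = 42; a_{17} = 26; a_{18} = 12; a_{19} = 38; a_{20} = 50; a_{21} = 32; a_{22} = 26; a_{23} = 2; a_{24} = 28; a_{25} = 30; a_{26} = 2; a_{27} = 32; a_{28} = 34; a_{29} = 10; a_{30} = 44; a_{31} = 54; a_{32} = 42; a_{33} = 40; a_{34} = 26; a_{35} = 10; a_{36} = 36; a_{37} = 46; a_{38} = 26; a_{39} = 16; a_{40} = 42; a_{41} = 2; a_{42} = 44; a_{43} = 46; a_{44} = 34; a_{45} = 24; a_{46} = 2; a_{47} = 26; a_{48} = 28; a_{49} = 54.
Since (a_{48}, a_{49}) = (a_0, a_1) = (28, 54) (two consecutive terms determine the rest), the sequence is periodic with period 48.
So a_{432} = a_{0 + ((432-0) mod 48)} = a_0 = 28.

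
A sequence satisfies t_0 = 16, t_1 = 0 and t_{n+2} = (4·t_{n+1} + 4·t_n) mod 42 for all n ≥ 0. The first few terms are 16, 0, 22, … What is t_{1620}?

We have t_0 = 16, t_1 = 0, t_2 = 22, t_3 = 4, t_4 = 20, t_5 = 12, t_6 = 2, t_7 = 14, t_8 = 22, t_9 = 18, t_{10} = 34, t_{11} = 40, t_{12} = 2, t_{13} = 0, t_{14} = 8, t_{15} = 32, t_{16} = 34, t_{17} = 12, t_{18} = 16, t_{19} = 28, t_{20} = 8, t_{21} = 18, t_{22} = 20, t_{23} = 26, t_{24} = 16, t_{25} = 0.
Since (t_{24}, t_{25}) = (t_0, t_1) = (16, 0) (two consecutive terms determine the rest), the sequence is periodic with period 24.
So t_{1620} = t_{0 + ((1620-0) mod 24)} = t_{12} = 2.

2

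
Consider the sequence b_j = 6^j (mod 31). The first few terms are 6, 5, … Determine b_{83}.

Listing terms: b_1 = 6,  b_2 = 5,  b_3 = 30,  b_4 = 25,  b_5 = 26,  b_6 = 1,  b_7 = 6.
Since b_7 = b_1 = 6, the sequence is periodic with period 6.
(83 - 1) mod 6 = 4, so b_{83} = b_5 = 26.

26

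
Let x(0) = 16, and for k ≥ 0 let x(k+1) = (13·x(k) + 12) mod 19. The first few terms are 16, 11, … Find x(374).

8

x(0) = 16,  x(1) = 11,  x(2) = 3,  x(3) = 13,  x(4) = 10,  x(5) = 9,  x(6) = 15,  x(7) = 17,  x(8) = 5,  x(9) = 1,  x(10) = 6,  x(11) = 14,  x(12) = 4,  x(13) = 7,  x(14) = 8,  x(15) = 2,  x(16) = 0,  x(17) = 12,  x(18) = 16.
Since x(18) = x(0) = 16, the sequence is periodic with period 18.
(374 - 0) mod 18 = 14, so x(374) = x(14) = 8.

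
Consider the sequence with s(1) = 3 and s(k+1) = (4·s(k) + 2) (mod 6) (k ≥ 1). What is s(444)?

4

We have s(1) = 3,  s(2) = 2,  s(3) = 4,  s(4) = 0,  s(5) = 2.
Since s(5) = s(2) = 2, the sequence is eventually periodic: after a pre-period of length 1 it cycles with period 3.
For k ≥ 2, s(k) depends only on (k - 2) mod 3. (444 - 2) mod 3 = 1, so s(444) = s(3) = 4.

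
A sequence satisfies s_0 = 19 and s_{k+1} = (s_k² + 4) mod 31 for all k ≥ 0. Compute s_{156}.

We have s_0 = 19, s_1 = 24, s_2 = 22, s_3 = 23, s_4 = 6, s_5 = 9, s_6 = 23.
Since s_6 = s_3 = 23, the sequence is eventually periodic: after a pre-period of length 3 it cycles with period 3.
For k ≥ 3, s_k depends only on (k - 3) mod 3. (156 - 3) mod 3 = 0, so s_{156} = s_3 = 23.

23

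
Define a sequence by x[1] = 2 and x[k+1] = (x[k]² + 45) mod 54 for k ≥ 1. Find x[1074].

Listing terms: x[1] = 2; x[2] = 49; x[3] = 16; x[4] = 31; x[5] = 34; x[6] = 13; x[7] = 52; x[8] = 49.
Since x[8] = x[2] = 49, the sequence is eventually periodic: after a pre-period of length 1 it cycles with period 6.
For k ≥ 2, x[k] depends only on (k - 2) mod 6. (1074 - 2) mod 6 = 4, so x[1074] = x[6] = 13.

13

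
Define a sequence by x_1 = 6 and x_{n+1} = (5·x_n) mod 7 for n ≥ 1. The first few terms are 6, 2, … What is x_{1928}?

x_1 = 6; x_2 = 2; x_3 = 3; x_4 = 1; x_5 = 5; x_6 = 4; x_7 = 6.
The sequence repeats with period 6.
(1928 - 1) mod 6 = 1, so x_{1928} = x_2 = 2.

2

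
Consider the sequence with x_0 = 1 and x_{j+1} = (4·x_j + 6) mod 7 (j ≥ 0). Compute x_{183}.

1

Computing terms: x_0 = 1; x_1 = 3; x_2 = 4; x_3 = 1.
Since x_3 = x_0 = 1, the sequence is periodic with period 3.
So x_{183} = x_{0 + ((183-0) mod 3)} = x_0 = 1.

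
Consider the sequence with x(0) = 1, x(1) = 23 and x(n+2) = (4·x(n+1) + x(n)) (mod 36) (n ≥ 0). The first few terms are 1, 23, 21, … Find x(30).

x(0) = 1; x(1) = 23; x(2) = 21; x(3) = 35; x(4) = 17; x(5) = 31; x(6) = 33; x(7) = 19; x(8) = 1; x(9) = 23.
The sequence repeats with period 8.
So x(30) = x(0 + ((30-0) mod 8)) = x(6) = 33.

33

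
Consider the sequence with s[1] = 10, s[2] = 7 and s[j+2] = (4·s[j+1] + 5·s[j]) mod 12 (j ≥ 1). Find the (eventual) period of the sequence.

6

Computing terms: s[1] = 10,  s[2] = 7,  s[3] = 6,  s[4] = 11,  s[5] = 2,  s[6] = 3,  s[7] = 10,  s[8] = 7.
Since (s[7], s[8]) = (s[1], s[2]) = (10, 7) (two consecutive terms determine the rest), the sequence is periodic with period 6.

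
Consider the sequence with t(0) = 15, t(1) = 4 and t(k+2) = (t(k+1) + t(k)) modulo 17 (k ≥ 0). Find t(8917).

Computing terms: t(0) = 15,  t(1) = 4,  t(2) = 2,  t(3) = 6,  t(4) = 8,  t(5) = 14,  t(6) = 5,  t(7) = 2,  t(8) = 7,  t(9) = 9,  t(10) = 16,  t(11) = 8,  t(12) = 7,  t(13) = 15,  t(14) = 5,  t(15) = 3,  t(16) = 8,  t(17) = 11,  t(18) = 2,  t(19) = 13,  t(20) = 15,  t(21) = 11,  t(22) = 9,  t(23) = 3,  t(24) = 12,  t(25) = 15,  t(26) = 10,  t(27) = 8,  t(28) = 1,  t(29) = 9,  t(30) = 10,  t(31) = 2,  t(32) = 12,  t(33) = 14,  t(34) = 9,  t(35) = 6,  t(36) = 15,  t(37) = 4.
The sequence repeats with period 36.
So t(8917) = t(0 + ((8917-0) mod 36)) = t(25) = 15.

15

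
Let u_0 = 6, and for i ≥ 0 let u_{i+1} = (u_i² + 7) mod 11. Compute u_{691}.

u_0 = 6,  u_1 = 10,  u_2 = 8,  u_3 = 5,  u_4 = 10.
Since u_4 = u_1 = 10, the sequence is eventually periodic: after a pre-period of length 1 it cycles with period 3.
For i ≥ 1, u_i depends only on (i - 1) mod 3. (691 - 1) mod 3 = 0, so u_{691} = u_1 = 10.

10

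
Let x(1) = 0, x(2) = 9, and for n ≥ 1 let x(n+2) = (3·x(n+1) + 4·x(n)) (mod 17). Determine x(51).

10

Listing terms: x(1) = 0; x(2) = 9; x(3) = 10; x(4) = 15; x(5) = 0; x(6) = 9.
The sequence repeats with period 4.
So x(51) = x(1 + ((51-1) mod 4)) = x(3) = 10.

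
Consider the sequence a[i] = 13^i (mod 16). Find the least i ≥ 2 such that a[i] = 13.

5

We have a[1] = 13, a[2] = 9, a[3] = 5, a[4] = 1, a[5] = 13.
Since a[5] = a[1] = 13, the sequence is periodic with period 4.
The value 13 next appears (with i ≥ 2) at a[5].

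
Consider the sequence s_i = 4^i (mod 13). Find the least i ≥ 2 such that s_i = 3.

We have s_1 = 4,  s_2 = 3,  s_3 = 12,  s_4 = 9,  s_5 = 10,  s_6 = 1,  s_7 = 4.
Since s_7 = s_1 = 4, the sequence is periodic with period 6.
The value 3 first appears (with i ≥ 2) at s_2.

2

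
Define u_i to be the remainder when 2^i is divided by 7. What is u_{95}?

4

Listing terms: u_1 = 2, u_2 = 4, u_3 = 1, u_4 = 2.
The sequence repeats with period 3.
(95 - 1) mod 3 = 1, so u_{95} = u_2 = 4.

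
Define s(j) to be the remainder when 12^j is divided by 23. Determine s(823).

We have s(1) = 12,  s(2) = 6,  s(3) = 3,  s(4) = 13,  s(5) = 18,  s(6) = 9,  s(7) = 16,  s(8) = 8,  s(9) = 4,  s(10) = 2,  s(11) = 1,  s(12) = 12.
The sequence repeats with period 11.
So s(823) = s(1 + ((823-1) mod 11)) = s(9) = 4.

4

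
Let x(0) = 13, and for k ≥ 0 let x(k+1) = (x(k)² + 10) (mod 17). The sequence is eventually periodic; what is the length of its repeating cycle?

3

x(0) = 13; x(1) = 9; x(2) = 6; x(3) = 12; x(4) = 1; x(5) = 11; x(6) = 12.
Since x(6) = x(3) = 12, the sequence is eventually periodic: after a pre-period of length 3 it cycles with period 3.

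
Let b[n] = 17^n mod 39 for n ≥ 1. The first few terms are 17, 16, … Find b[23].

We have b[1] = 17, b[2] = 16, b[3] = 38, b[4] = 22, b[5] = 23, b[6] = 1, b[7] = 17.
Since b[7] = b[1] = 17, the sequence is periodic with period 6.
So b[23] = b[1 + ((23-1) mod 6)] = b[5] = 23.

23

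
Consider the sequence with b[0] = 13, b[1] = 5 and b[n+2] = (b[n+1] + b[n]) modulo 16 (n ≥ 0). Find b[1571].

Computing terms: b[0] = 13, b[1] = 5, b[2] = 2, b[3] = 7, b[4] = 9, b[5] = 0, b[6] = 9, b[7] = 9, b[8] = 2, b[9] = 11, b[10] = 13, b[11] = 8, b[12] = 5, b[13] = 13, b[14] = 2, b[15] = 15, b[16] = 1, b[17] = 0, b[18] = 1, b[19] = 1, b[20] = 2, b[21] = 3, b[22] = 5, b[23] = 8, b[24] = 13, b[25] = 5.
The sequence repeats with period 24.
So b[1571] = b[0 + ((1571-0) mod 24)] = b[11] = 8.

8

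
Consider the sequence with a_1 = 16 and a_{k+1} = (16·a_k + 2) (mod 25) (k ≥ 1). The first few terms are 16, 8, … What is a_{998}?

We have a_1 = 16, a_2 = 8, a_3 = 5, a_4 = 7, a_5 = 14, a_6 = 1, a_7 = 18, a_8 = 15, a_9 = 17, a_{10} = 24, a_{11} = 11, a_{12} = 3, a_{13} = 0, a_{14} = 2, a_{15} = 9, a_{16} = 21, a_{17} = 13, a_{18} = 10, a_{19} = 12, a_{20} = 19, a_{21} = 6, a_{22} = 23, a_{23} = 20, a_{24} = 22, a_{25} = 4, a_{26} = 16.
Since a_{26} = a_1 = 16, the sequence is periodic with period 25.
(998 - 1) mod 25 = 22, so a_{998} = a_{23} = 20.

20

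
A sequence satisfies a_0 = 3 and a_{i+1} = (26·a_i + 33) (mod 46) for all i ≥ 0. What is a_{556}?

31

Computing terms: a_0 = 3; a_1 = 19; a_2 = 21; a_3 = 27; a_4 = 45; a_5 = 7; a_6 = 31; a_7 = 11; a_8 = 43; a_9 = 1; a_{10} = 13; a_{11} = 3.
Since a_{11} = a_0 = 3, the sequence is periodic with period 11.
(556 - 0) mod 11 = 6, so a_{556} = a_6 = 31.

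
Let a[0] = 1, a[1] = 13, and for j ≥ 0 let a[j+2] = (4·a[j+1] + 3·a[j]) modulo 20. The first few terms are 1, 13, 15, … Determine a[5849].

a[0] = 1,  a[1] = 13,  a[2] = 15,  a[3] = 19,  a[4] = 1,  a[5] = 1,  a[6] = 7,  a[7] = 11,  a[8] = 5,  a[9] = 13,  a[10] = 7,  a[11] = 7,  a[12] = 9,  a[13] = 17,  a[14] = 15,  a[15] = 11,  a[16] = 9,  a[17] = 9,  a[18] = 3,  a[19] = 19,  a[20] = 5,  a[21] = 17,  a[22] = 3,  a[23] = 3,  a[24] = 1,  a[25] = 13.
The sequence repeats with period 24.
(5849 - 0) mod 24 = 17, so a[5849] = a[17] = 9.

9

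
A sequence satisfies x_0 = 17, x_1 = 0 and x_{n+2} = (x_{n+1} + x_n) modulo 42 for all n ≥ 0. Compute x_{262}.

22

x_0 = 17, x_1 = 0, x_2 = 17, x_3 = 17, x_4 = 34, x_5 = 9, x_6 = 1, x_7 = 10, x_8 = 11, x_9 = 21, x_{10} = 32, x_{11} = 11, x_{12} = 1, x_{13} = 12, x_{14} = 13, x_{15} = 25, x_{16} = 38, x_{17} = 21, x_{18} = 17, x_{19} = 38, x_{20} = 13, x_{21} = 9, x_{22} = 22, x_{23} = 31, x_{24} = 11, x_{25} = 0, x_{26} = 11, x_{27} = 11, x_{28} = 22, x_{29} = 33, x_{30} = 13, x_{31} = 4, x_{32} = 17, x_{33} = 21, x_{34} = 38, x_{35} = 17, x_{36} = 13, x_{37} = 30, x_{38} = 1, x_{39} = 31, x_{40} = 32, x_{41} = 21, x_{42} = 11, x_{43} = 32, x_{44} = 1, x_{45} = 33, x_{46} = 34, x_{47} = 25, x_{48} = 17, x_{49} = 0.
The sequence repeats with period 48.
So x_{262} = x_{0 + ((262-0) mod 48)} = x_{22} = 22.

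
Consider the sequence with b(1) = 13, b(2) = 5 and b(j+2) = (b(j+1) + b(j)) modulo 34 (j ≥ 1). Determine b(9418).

We have b(1) = 13,  b(2) = 5,  b(3) = 18,  b(4) = 23,  b(5) = 7,  b(6) = 30,  b(7) = 3,  b(8) = 33,  b(9) = 2,  b(10) = 1,  b(11) = 3,  b(12) = 4,  b(13) = 7,  b(14) = 11,  b(15) = 18,  b(16) = 29,  b(17) = 13,  b(18) = 8,  b(19) = 21,  b(20) = 29,  b(21) = 16,  b(22) = 11,  b(23) = 27,  b(24) = 4,  b(25) = 31,  b(26) = 1,  b(27) = 32,  b(28) = 33,  b(29) = 31,  b(30) = 30,  b(31) = 27,  b(32) = 23,  b(33) = 16,  b(34) = 5,  b(35) = 21,  b(36) = 26,  b(37) = 13,  b(38) = 5.
Since (b(37), b(38)) = (b(1), b(2)) = (13, 5) (two consecutive terms determine the rest), the sequence is periodic with period 36.
So b(9418) = b(1 + ((9418-1) mod 36)) = b(22) = 11.

11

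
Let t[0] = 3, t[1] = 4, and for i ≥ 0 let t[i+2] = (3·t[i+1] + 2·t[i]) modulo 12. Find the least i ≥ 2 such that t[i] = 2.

We have t[0] = 3,  t[1] = 4,  t[2] = 6,  t[3] = 2,  t[4] = 6,  t[5] = 10,  t[6] = 6,  t[7] = 2.
Since (t[6], t[7]) = (t[2], t[3]) = (6, 2) (two consecutive terms determine the rest), the sequence is eventually periodic: after a pre-period of length 2 it cycles with period 4.
The value 2 first appears (with i ≥ 2) at t[3].

3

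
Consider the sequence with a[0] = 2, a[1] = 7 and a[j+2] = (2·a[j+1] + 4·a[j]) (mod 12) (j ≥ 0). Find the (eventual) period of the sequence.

8

We have a[0] = 2; a[1] = 7; a[2] = 10; a[3] = 0; a[4] = 4; a[5] = 8; a[6] = 8; a[7] = 0; a[8] = 8; a[9] = 4; a[10] = 4; a[11] = 0; a[12] = 4.
Since (a[11], a[12]) = (a[3], a[4]) = (0, 4) (two consecutive terms determine the rest), the sequence is eventually periodic: after a pre-period of length 3 it cycles with period 8.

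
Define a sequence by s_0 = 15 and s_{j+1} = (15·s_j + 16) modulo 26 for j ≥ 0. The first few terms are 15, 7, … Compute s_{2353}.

Computing terms: s_0 = 15, s_1 = 7, s_2 = 17, s_3 = 11, s_4 = 25, s_5 = 1, s_6 = 5, s_7 = 13, s_8 = 3, s_9 = 9, s_{10} = 21, s_{11} = 19, s_{12} = 15.
The sequence repeats with period 12.
(2353 - 0) mod 12 = 1, so s_{2353} = s_1 = 7.

7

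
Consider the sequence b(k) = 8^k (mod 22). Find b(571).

Computing terms: b(0) = 1,  b(1) = 8,  b(2) = 20,  b(3) = 6,  b(4) = 4,  b(5) = 10,  b(6) = 14,  b(7) = 2,  b(8) = 16,  b(9) = 18,  b(10) = 12,  b(11) = 8.
Since b(11) = b(1) = 8, the sequence is eventually periodic: after a pre-period of length 1 it cycles with period 10.
For k ≥ 1, b(k) depends only on (k - 1) mod 10. (571 - 1) mod 10 = 0, so b(571) = b(1) = 8.

8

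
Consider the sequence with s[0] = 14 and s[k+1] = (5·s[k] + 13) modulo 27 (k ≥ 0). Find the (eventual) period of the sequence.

6

s[0] = 14; s[1] = 2; s[2] = 23; s[3] = 20; s[4] = 5; s[5] = 11; s[6] = 14.
The sequence repeats with period 6.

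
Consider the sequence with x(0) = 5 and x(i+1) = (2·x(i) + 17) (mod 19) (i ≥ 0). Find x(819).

Computing terms: x(0) = 5; x(1) = 8; x(2) = 14; x(3) = 7; x(4) = 12; x(5) = 3; x(6) = 4; x(7) = 6; x(8) = 10; x(9) = 18; x(10) = 15; x(11) = 9; x(12) = 16; x(13) = 11; x(14) = 1; x(15) = 0; x(16) = 17; x(17) = 13; x(18) = 5.
Since x(18) = x(0) = 5, the sequence is periodic with period 18.
So x(819) = x(0 + ((819-0) mod 18)) = x(9) = 18.

18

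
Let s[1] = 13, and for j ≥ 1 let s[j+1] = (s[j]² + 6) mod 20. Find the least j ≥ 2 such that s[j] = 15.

2

Computing terms: s[1] = 13,  s[2] = 15,  s[3] = 11,  s[4] = 7,  s[5] = 15.
Since s[5] = s[2] = 15, the sequence is eventually periodic: after a pre-period of length 1 it cycles with period 3.
The value 15 first appears (with j ≥ 2) at s[2].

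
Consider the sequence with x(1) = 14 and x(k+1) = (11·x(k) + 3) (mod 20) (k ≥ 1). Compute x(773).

10

Computing terms: x(1) = 14; x(2) = 17; x(3) = 10; x(4) = 13; x(5) = 6; x(6) = 9; x(7) = 2; x(8) = 5; x(9) = 18; x(10) = 1; x(11) = 14.
The sequence repeats with period 10.
So x(773) = x(1 + ((773-1) mod 10)) = x(3) = 10.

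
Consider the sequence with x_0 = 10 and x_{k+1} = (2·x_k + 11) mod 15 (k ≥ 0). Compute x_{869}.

We have x_0 = 10, x_1 = 1, x_2 = 13, x_3 = 7, x_4 = 10.
Since x_4 = x_0 = 10, the sequence is periodic with period 4.
So x_{869} = x_{0 + ((869-0) mod 4)} = x_1 = 1.

1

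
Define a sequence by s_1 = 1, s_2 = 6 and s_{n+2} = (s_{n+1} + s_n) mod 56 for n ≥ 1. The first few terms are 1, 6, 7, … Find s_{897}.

Computing terms: s_1 = 1, s_2 = 6, s_3 = 7, s_4 = 13, s_5 = 20, s_6 = 33, s_7 = 53, s_8 = 30, s_9 = 27, s_{10} = 1, s_{11} = 28, s_{12} = 29, s_{13} = 1, s_{14} = 30, s_{15} = 31, s_{16} = 5, s_{17} = 36, s_{18} = 41, s_{19} = 21, s_{20} = 6, s_{21} = 27, s_{22} = 33, s_{23} = 4, s_{24} = 37, s_{25} = 41, s_{26} = 22, s_{27} = 7, s_{28} = 29, s_{29} = 36, s_{30} = 9, s_{31} = 45, s_{32} = 54, s_{33} = 43, s_{34} = 41, s_{35} = 28, s_{36} = 13, s_{37} = 41, s_{38} = 54, s_{39} = 39, s_{40} = 37, s_{41} = 20, s_{42} = 1, s_{43} = 21, s_{44} = 22, s_{45} = 43, s_{46} = 9, s_{47} = 52, s_{48} = 5, s_{49} = 1, s_{50} = 6.
Since (s_{49}, s_{50}) = (s_1, s_2) = (1, 6) (two consecutive terms determine the rest), the sequence is periodic with period 48.
(897 - 1) mod 48 = 32, so s_{897} = s_{33} = 43.

43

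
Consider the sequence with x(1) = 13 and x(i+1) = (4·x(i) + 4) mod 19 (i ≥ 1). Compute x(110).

18

x(1) = 13,  x(2) = 18,  x(3) = 0,  x(4) = 4,  x(5) = 1,  x(6) = 8,  x(7) = 17,  x(8) = 15,  x(9) = 7,  x(10) = 13.
Since x(10) = x(1) = 13, the sequence is periodic with period 9.
(110 - 1) mod 9 = 1, so x(110) = x(2) = 18.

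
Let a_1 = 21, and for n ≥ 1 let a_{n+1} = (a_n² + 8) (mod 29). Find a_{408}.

28

Computing terms: a_1 = 21,  a_2 = 14,  a_3 = 1,  a_4 = 9,  a_5 = 2,  a_6 = 12,  a_7 = 7,  a_8 = 28,  a_9 = 9.
Since a_9 = a_4 = 9, the sequence is eventually periodic: after a pre-period of length 3 it cycles with period 5.
For n ≥ 4, a_n depends only on (n - 4) mod 5. (408 - 4) mod 5 = 4, so a_{408} = a_8 = 28.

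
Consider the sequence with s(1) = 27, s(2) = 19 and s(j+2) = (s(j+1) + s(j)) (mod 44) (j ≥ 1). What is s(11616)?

0

Listing terms: s(1) = 27; s(2) = 19; s(3) = 2; s(4) = 21; s(5) = 23; s(6) = 0; s(7) = 23; s(8) = 23; s(9) = 2; s(10) = 25; s(11) = 27; s(12) = 8; s(13) = 35; s(14) = 43; s(15) = 34; s(16) = 33; s(17) = 23; s(18) = 12; s(19) = 35; s(20) = 3; s(21) = 38; s(22) = 41; s(23) = 35; s(24) = 32; s(25) = 23; s(26) = 11; s(27) = 34; s(28) = 1; s(29) = 35; s(30) = 36; s(31) = 27; s(32) = 19.
The sequence repeats with period 30.
(11616 - 1) mod 30 = 5, so s(11616) = s(6) = 0.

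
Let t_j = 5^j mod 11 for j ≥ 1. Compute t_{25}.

t_1 = 5,  t_2 = 3,  t_3 = 4,  t_4 = 9,  t_5 = 1,  t_6 = 5.
Since t_6 = t_1 = 5, the sequence is periodic with period 5.
So t_{25} = t_{1 + ((25-1) mod 5)} = t_5 = 1.

1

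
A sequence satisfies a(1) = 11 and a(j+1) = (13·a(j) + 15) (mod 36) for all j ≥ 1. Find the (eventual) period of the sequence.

12

Computing terms: a(1) = 11,  a(2) = 14,  a(3) = 17,  a(4) = 20,  a(5) = 23,  a(6) = 26,  a(7) = 29,  a(8) = 32,  a(9) = 35,  a(10) = 2,  a(11) = 5,  a(12) = 8,  a(13) = 11.
The sequence repeats with period 12.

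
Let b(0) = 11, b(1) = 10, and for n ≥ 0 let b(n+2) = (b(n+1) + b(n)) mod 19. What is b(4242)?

6

b(0) = 11,  b(1) = 10,  b(2) = 2,  b(3) = 12,  b(4) = 14,  b(5) = 7,  b(6) = 2,  b(7) = 9,  b(8) = 11,  b(9) = 1,  b(10) = 12,  b(11) = 13,  b(12) = 6,  b(13) = 0,  b(14) = 6,  b(15) = 6,  b(16) = 12,  b(17) = 18,  b(18) = 11,  b(19) = 10.
The sequence repeats with period 18.
So b(4242) = b(0 + ((4242-0) mod 18)) = b(12) = 6.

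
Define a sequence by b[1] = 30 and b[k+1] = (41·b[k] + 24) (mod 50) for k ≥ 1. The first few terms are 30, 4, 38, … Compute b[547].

34

b[1] = 30; b[2] = 4; b[3] = 38; b[4] = 32; b[5] = 36; b[6] = 0; b[7] = 24; b[8] = 8; b[9] = 2; b[10] = 6; b[11] = 20; b[12] = 44; b[13] = 28; b[14] = 22; b[15] = 26; b[16] = 40; b[17] = 14; b[18] = 48; b[19] = 42; b[20] = 46; b[21] = 10; b[22] = 34; b[23] = 18; b[24] = 12; b[25] = 16; b[26] = 30.
Since b[26] = b[1] = 30, the sequence is periodic with period 25.
(547 - 1) mod 25 = 21, so b[547] = b[22] = 34.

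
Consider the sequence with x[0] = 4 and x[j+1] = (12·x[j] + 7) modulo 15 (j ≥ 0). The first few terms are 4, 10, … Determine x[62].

7

We have x[0] = 4; x[1] = 10; x[2] = 7; x[3] = 1; x[4] = 4.
Since x[4] = x[0] = 4, the sequence is periodic with period 4.
(62 - 0) mod 4 = 2, so x[62] = x[2] = 7.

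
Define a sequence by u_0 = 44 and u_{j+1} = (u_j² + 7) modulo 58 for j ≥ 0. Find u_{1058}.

Computing terms: u_0 = 44, u_1 = 29, u_2 = 36, u_3 = 27, u_4 = 40, u_5 = 41, u_6 = 6, u_7 = 43, u_8 = 0, u_9 = 7, u_{10} = 56, u_{11} = 11, u_{12} = 12, u_{13} = 35, u_{14} = 14, u_{15} = 29.
Since u_{15} = u_1 = 29, the sequence is eventually periodic: after a pre-period of length 1 it cycles with period 14.
For j ≥ 1, u_j depends only on (j - 1) mod 14. (1058 - 1) mod 14 = 7, so u_{1058} = u_8 = 0.

0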